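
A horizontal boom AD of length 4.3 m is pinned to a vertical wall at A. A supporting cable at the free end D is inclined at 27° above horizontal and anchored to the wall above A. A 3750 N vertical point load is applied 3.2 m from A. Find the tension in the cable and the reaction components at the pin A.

ΣM about A: T·sin27°·4.3 − 3750·3.2 = 0 → T = 12000/(4.3·0.45399) = 6147.05 ≈ 6147 N.
ΣF_x = 0: A_x − T·cos27° = 0 → A_x = 6147.05 × 0.891007 = 5477 N.
ΣF_y = 0: A_y + T·sin27° − 3750 = 0 → A_y = 3750 − 6147.05 × 0.45399 = 959.3 N.

T = 6147 N, A_x = 5477 N, A_y = 959.3 N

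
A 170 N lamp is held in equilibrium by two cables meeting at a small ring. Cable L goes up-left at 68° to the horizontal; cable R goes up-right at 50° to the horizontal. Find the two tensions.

T_L = 123.8 N, T_R = 72.13 N

ΣF_x = 0: −T_L·cos68° + T_R·cos50° = 0 → T_R = 0.582784·T_L.
ΣF_y = 0: T_L·sin68° + T_R·sin50° = 170.
Substitute: T_L·(0.927184 + 0.582784·0.766044) = 170 → T_L = 123.76 ≈ 123.8 N.
Then T_R = 0.582784 × 123.76 = 72.13 N.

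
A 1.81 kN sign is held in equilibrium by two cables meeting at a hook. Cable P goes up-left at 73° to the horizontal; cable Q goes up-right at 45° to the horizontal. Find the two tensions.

T_P = 1.450 kN, T_Q = 0.5993 kN

ΣF_x = 0: −T_P·cos73° + T_Q·cos45° = 0 → T_Q = 0.413476·T_P.
ΣF_y = 0: T_P·sin73° + T_Q·sin45° = 1.81.
Substitute: T_P·(0.956305 + 0.413476·0.707107) = 1.81 → T_P = 1.44953 ≈ 1.450 kN.
Then T_Q = 0.413476 × 1.44953 = 0.5993 kN.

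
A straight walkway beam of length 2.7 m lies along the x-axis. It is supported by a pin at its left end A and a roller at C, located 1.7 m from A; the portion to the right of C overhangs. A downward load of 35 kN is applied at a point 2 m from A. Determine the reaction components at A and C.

ΣM about A: C_y·1.7 − 35·2 = 0 → C_y = 70/1.7 = 41.1765 ≈ 41.18 kN.
ΣF_y = 0: A_y + 41.1765 − 35 = 0 → A_y = -6.176 kN.
ΣF_x = 0: no horizontal applied forces, so A_x = 0.

A_x = 0, A_y = -6.176 kN, C_y = 41.18 kN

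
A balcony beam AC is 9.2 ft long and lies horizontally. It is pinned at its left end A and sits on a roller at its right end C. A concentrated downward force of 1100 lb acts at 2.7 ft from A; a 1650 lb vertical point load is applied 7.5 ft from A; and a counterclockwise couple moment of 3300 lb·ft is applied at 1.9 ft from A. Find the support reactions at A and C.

A_x = 0, A_y = 1441 lb, C_y = 1309 lb

Taking moments about A: C_y·9.2 − 1100·2.7 − 1650·7.5 + 3300 = 0 → C_y = 12045/9.2 = 1309.24 ≈ 1309 lb.
ΣF_y = 0: A_y + 1309.24 − 1100 − 1650 = 0 → A_y = 1441 lb.
ΣF_x = 0: no horizontal applied forces, so A_x = 0.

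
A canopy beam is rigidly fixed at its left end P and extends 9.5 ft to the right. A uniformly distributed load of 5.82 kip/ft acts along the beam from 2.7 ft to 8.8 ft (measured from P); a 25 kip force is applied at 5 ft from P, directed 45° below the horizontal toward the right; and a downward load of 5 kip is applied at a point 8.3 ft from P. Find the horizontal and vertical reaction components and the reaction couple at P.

Resultant of the distributed load: 5.82 × 6.1 = 35.502 kip at 5.75 ft from P.
ΣF_x = 0: P_x + 25·cos45° = 0 → P_x = -17.68 kip.
ΣF_y = 0: P_y − 5.82·6.1 − 25·sin45° − 5 = 0 → P_y = 58.18 kip.
ΣM about P: M_P − (5.82·6.1)·5.75 − 25·sin45°·5 − 5·8.3 = 0 → M_P = 334.0 kip·ft.

P_x = -17.68 kip, P_y = 58.18 kip, M_P = 334.0 kip·ft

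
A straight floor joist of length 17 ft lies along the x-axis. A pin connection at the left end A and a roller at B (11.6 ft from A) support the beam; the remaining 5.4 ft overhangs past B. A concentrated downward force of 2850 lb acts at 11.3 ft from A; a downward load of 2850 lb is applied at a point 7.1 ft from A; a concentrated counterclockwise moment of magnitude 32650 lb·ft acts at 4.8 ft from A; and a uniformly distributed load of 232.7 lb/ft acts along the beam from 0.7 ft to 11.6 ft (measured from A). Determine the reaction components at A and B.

Resultant of the distributed load: 232.7 × 10.9 = 2536.43 lb at 6.15 ft from A.
Taking moments about A: B_y·11.6 − 2850·11.3 − 2850·7.1 + 32650 − (232.7·10.9)·6.15 = 0 → B_y = 35389.0445/11.6 = 3050.78 ≈ 3051 lb.
ΣF_y = 0: A_y + 3050.78 − 2850 − 2850 − 232.7·10.9 = 0 → A_y = 5186 lb.
ΣF_x = 0: no horizontal applied forces, so A_x = 0.

A_x = 0, A_y = 5186 lb, B_y = 3051 lb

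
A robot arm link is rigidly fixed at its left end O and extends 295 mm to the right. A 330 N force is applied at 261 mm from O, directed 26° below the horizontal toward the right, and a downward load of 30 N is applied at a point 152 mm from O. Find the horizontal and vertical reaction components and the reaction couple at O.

ΣF_x = 0: O_x + 330·cos26° = 0 → O_x = -296.6 N.
ΣF_y = 0: O_y − 330·sin26° − 30 = 0 → O_y = 174.7 N.
ΣM about O: M_O − 330·sin26°·261 − 30·152 = 0 → M_O = 42320 N·mm.

O_x = -296.6 N, O_y = 174.7 N, M_O = 42320 N·mm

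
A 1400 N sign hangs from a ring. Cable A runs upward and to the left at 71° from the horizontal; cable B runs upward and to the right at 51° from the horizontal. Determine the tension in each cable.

ΣF_x = 0: −T_A·cos71° + T_B·cos51° = 0 → T_B = 0.517333·T_A.
ΣF_y = 0: T_A·sin71° + T_B·sin51° = 1400.
Substitute: T_A·(0.945519 + 0.517333·0.777146) = 1400 → T_A = 1038.91 ≈ 1039 N.
Then T_B = 0.517333 × 1038.91 = 537.5 N.

T_A = 1039 N, T_B = 537.5 N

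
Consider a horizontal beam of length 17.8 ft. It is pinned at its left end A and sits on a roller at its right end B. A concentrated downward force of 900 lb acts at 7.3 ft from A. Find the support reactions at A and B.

A_x = 0, A_y = 530.9 lb, B_y = 369.1 lb

Taking moments about A: B_y·17.8 − 900·7.3 = 0 → B_y = 6570/17.8 = 369.101 ≈ 369.1 lb.
ΣF_y = 0: A_y + 369.101 − 900 = 0 → A_y = 530.9 lb.
ΣF_x = 0: no horizontal applied forces, so A_x = 0.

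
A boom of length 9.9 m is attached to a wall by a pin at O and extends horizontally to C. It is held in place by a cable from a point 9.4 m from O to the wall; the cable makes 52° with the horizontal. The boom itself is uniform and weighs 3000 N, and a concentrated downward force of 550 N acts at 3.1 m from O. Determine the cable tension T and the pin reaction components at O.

ΣM about O: T·sin52°·9.4 − 3000·4.95 − 550·3.1 = 0 → T = 16555/(9.4·0.788011) = 2234.96 ≈ 2235 N.
ΣF_x = 0: O_x − T·cos52° = 0 → O_x = 2234.96 × 0.615661 = 1376 N.
ΣF_y = 0: O_y + T·sin52° − 3000 − 550 = 0 → O_y = 3550 − 2234.96 × 0.788011 = 1789 N.

T = 2235 N, O_x = 1376 N, O_y = 1789 N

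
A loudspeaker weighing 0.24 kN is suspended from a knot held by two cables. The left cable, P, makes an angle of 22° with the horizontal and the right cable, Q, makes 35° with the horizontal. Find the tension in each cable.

T_P = 0.2344 kN, T_Q = 0.2653 kN

ΣF_x = 0: −T_P·cos22° + T_Q·cos35° = 0 → T_Q = 1.13188·T_P.
ΣF_y = 0: T_P·sin22° + T_Q·sin35° = 0.24.
Substitute: T_P·(0.374607 + 1.13188·0.573576) = 0.24 → T_P = 0.234415 ≈ 0.2344 kN.
Then T_Q = 1.13188 × 0.234415 = 0.2653 kN.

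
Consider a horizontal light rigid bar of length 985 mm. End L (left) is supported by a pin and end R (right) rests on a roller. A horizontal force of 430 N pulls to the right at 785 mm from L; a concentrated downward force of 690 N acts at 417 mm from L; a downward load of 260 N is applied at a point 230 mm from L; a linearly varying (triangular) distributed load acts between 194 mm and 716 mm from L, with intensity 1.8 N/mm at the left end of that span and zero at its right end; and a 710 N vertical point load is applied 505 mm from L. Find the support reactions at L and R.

L_x = -430.0 N, L_y = 1237 N, R_y = 892.4 N

Resultant of the triangular load: ½ × 1.8 × 522 = 469.8 N, acting at 368 mm from L (one-third of the span from the peak).
ΣM about L: R_y·985 − 690·417 − 260·230 − (½·1.8·522)·368 − 710·505 = 0 → R_y = 878966.4/985 = 892.352 ≈ 892.4 N.
ΣF_y = 0: L_y + 892.352 − 690 − 260 − ½·1.8·522 − 710 = 0 → L_y = 1237 N.
ΣF_x = 0: L_x + 430 = 0 → L_x = -430.0 N.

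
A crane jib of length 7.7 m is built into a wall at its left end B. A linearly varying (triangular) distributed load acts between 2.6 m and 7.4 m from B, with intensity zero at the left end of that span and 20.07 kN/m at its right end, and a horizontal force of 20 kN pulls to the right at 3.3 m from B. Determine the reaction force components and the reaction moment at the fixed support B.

Resultant of the triangular load: ½ × 20.07 × 4.8 = 48.168 kN, acting at 5.8 m from B (one-third of the span from the peak).
ΣF_x = 0: B_x + 20 = 0 → B_x = -20.00 kN.
ΣF_y = 0: B_y − ½·20.07·4.8 = 0 → B_y = 48.17 kN.
ΣM about B: M_B − (½·20.07·4.8)·5.8 = 0 → M_B = 279.4 kN·m.

B_x = -20.00 kN, B_y = 48.17 kN, M_B = 279.4 kN·m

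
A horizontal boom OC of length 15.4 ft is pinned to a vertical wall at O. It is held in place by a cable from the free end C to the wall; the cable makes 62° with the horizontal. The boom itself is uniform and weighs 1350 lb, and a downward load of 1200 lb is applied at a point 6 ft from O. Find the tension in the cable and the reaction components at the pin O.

ΣM about O: T·sin62°·15.4 − 1350·7.7 − 1200·6 = 0 → T = 17595/(15.4·0.882948) = 1294 lb.
ΣF_x = 0: O_x − T·cos62° = 0 → O_x = 1294 × 0.469472 = 607.5 lb.
ΣF_y = 0: O_y + T·sin62° − 1350 − 1200 = 0 → O_y = 2550 − 1294 × 0.882948 = 1407 lb.

T = 1294 lb, O_x = 607.5 lb, O_y = 1407 lb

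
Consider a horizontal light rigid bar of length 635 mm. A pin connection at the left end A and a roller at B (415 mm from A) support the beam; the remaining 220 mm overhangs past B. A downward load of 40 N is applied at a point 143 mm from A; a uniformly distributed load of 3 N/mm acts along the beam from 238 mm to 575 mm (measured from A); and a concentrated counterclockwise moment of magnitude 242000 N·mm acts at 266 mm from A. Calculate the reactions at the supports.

A_x = 0, A_y = 630.1 N, B_y = 420.9 N

Resultant of the distributed load: 3 × 337 = 1011 N at 406.5 mm from A.
Taking moments about A: B_y·415 − 40·143 − (3·337)·406.5 + 242000 = 0 → B_y = 174691.5/415 = 420.943 ≈ 420.9 N.
ΣF_y = 0: A_y + 420.943 − 40 − 3·337 = 0 → A_y = 630.1 N.
ΣF_x = 0: no horizontal applied forces, so A_x = 0.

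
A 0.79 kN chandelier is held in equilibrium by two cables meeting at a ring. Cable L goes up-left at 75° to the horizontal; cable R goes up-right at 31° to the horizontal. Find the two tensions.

ΣF_x = 0: −T_L·cos75° + T_R·cos31° = 0 → T_R = 0.301947·T_L.
ΣF_y = 0: T_L·sin75° + T_R·sin31° = 0.79.
Substitute: T_L·(0.965926 + 0.301947·0.515038) = 0.79 → T_L = 0.704451 ≈ 0.7045 kN.
Then T_R = 0.301947 × 0.704451 = 0.2127 kN.

T_L = 0.7045 kN, T_R = 0.2127 kN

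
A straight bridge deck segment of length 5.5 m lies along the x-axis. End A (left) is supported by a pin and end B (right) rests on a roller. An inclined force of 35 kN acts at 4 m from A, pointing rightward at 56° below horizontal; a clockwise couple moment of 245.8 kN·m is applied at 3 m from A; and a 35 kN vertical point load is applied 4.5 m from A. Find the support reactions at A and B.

Taking moments about A: B_y·5.5 − 35·sin56°·4 − 245.8 − 35·4.5 = 0 → B_y = 519.365/5.5 = 94.43 kN.
ΣF_y = 0: A_y + 94.43 − 35·sin56° − 35 = 0 → A_y = -30.41 kN.
ΣF_x = 0: A_x + 35·cos56° = 0 → A_x = -19.57 kN.

A_x = -19.57 kN, A_y = -30.41 kN, B_y = 94.43 kN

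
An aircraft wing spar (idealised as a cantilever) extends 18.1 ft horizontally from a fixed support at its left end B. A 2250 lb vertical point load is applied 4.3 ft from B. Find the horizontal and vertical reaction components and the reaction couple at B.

B_x = 0, B_y = 2250 lb, M_B = 9675 lb·ft

ΣF_x = 0: B_x = 0.
ΣF_y = 0: B_y − 2250 = 0 → B_y = 2250 lb.
ΣM about B: M_B − 2250·4.3 = 0 → M_B = 9675 lb·ft.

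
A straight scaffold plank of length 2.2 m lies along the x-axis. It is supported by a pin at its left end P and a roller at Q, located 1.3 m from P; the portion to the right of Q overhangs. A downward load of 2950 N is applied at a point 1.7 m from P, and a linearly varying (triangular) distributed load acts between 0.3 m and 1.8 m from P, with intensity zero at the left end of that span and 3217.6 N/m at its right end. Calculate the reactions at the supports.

P_x = 0, P_y = -907.7 N, Q_y = 6271 N

Resultant of the triangular load: ½ × 3217.6 × 1.5 = 2413.2 N, acting at 1.3 m from P (one-third of the span from the peak).
ΣM about P: Q_y·1.3 − 2950·1.7 − (½·3217.6·1.5)·1.3 = 0 → Q_y = 8152.16/1.3 = 6270.89 ≈ 6271 N.
ΣF_y = 0: P_y + 6270.89 − 2950 − ½·3217.6·1.5 = 0 → P_y = -907.7 N.
ΣF_x = 0: no horizontal applied forces, so P_x = 0.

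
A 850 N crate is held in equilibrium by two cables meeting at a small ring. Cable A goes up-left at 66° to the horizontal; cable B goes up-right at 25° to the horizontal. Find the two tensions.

ΣF_x = 0: −T_A·cos66° + T_B·cos25° = 0 → T_B = 0.448784·T_A.
ΣF_y = 0: T_A·sin66° + T_B·sin25° = 850.
Substitute: T_A·(0.913545 + 0.448784·0.422618) = 850 → T_A = 770.479 ≈ 770.5 N.
Then T_B = 0.448784 × 770.479 = 345.8 N.

T_A = 770.5 N, T_B = 345.8 N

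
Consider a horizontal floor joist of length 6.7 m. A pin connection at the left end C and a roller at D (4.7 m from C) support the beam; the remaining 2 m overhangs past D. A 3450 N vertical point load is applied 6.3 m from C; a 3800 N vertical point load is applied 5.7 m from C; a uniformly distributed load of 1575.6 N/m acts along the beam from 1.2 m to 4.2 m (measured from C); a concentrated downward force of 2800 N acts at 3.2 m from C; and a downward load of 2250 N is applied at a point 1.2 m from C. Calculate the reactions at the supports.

Resultant of the distributed load: 1575.6 × 3 = 4726.8 N at 2.7 m from C.
Taking moments about C: D_y·4.7 − 3450·6.3 − 3800·5.7 − (1575.6·3)·2.7 − 2800·3.2 − 2250·1.2 = 0 → D_y = 67817.36/4.7 = 14429.2 ≈ 14430 N.
ΣF_y = 0: C_y + 14429.2 − 3450 − 3800 − 1575.6·3 − 2800 − 2250 = 0 → C_y = 2598 N.
ΣF_x = 0: no horizontal applied forces, so C_x = 0.

C_x = 0, C_y = 2598 N, D_y = 14430 N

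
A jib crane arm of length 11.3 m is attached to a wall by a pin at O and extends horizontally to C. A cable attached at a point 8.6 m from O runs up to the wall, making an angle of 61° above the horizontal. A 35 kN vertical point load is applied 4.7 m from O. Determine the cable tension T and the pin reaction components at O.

T = 21.87 kN, O_x = 10.60 kN, O_y = 15.87 kN

ΣM about O: T·sin61°·8.6 − 35·4.7 = 0 → T = 164.5/(8.6·0.87462) = 21.87 kN.
ΣF_x = 0: O_x − T·cos61° = 0 → O_x = 21.87 × 0.48481 = 10.60 kN.
ΣF_y = 0: O_y + T·sin61° − 35 = 0 → O_y = 35 − 21.87 × 0.87462 = 15.87 kN.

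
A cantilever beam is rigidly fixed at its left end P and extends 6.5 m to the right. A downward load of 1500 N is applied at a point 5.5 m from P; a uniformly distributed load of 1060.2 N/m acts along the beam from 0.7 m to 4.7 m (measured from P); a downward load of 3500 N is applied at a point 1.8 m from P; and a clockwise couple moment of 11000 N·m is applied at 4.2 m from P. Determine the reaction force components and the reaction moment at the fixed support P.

P_x = 0, P_y = 9241 N, M_P = 37000 N·m

Resultant of the distributed load: 1060.2 × 4 = 4240.8 N at 2.7 m from P.
ΣF_x = 0: P_x = 0.
ΣF_y = 0: P_y − 1500 − 1060.2·4 − 3500 = 0 → P_y = 9241 N.
ΣM about P: M_P − 1500·5.5 − (1060.2·4)·2.7 − 3500·1.8 − 11000 = 0 → M_P = 37000 N·m.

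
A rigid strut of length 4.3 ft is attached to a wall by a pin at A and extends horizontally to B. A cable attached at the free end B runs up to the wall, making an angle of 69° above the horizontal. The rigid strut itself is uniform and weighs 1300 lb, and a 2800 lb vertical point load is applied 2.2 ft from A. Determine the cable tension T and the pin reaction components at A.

ΣM about A: T·sin69°·4.3 − 1300·2.15 − 2800·2.2 = 0 → T = 8955/(4.3·0.93358) = 2230.72 ≈ 2231 lb.
ΣF_x = 0: A_x − T·cos69° = 0 → A_x = 2230.72 × 0.358368 = 799.4 lb.
ΣF_y = 0: A_y + T·sin69° − 1300 − 2800 = 0 → A_y = 4100 − 2230.72 × 0.93358 = 2017 lb.

T = 2231 lb, A_x = 799.4 lb, A_y = 2017 lb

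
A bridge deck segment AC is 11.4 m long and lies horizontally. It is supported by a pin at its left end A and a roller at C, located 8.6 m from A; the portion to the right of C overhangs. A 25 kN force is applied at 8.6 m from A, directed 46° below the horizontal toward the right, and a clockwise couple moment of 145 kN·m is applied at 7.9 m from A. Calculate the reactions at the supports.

ΣM about A: C_y·8.6 − 25·sin46°·8.6 − 145 = 0 → C_y = 299.658/8.6 = 34.844 ≈ 34.84 kN.
ΣF_y = 0: A_y + 34.844 − 25·sin46° = 0 → A_y = -16.86 kN.
ΣF_x = 0: A_x + 25·cos46° = 0 → A_x = -17.37 kN.

A_x = -17.37 kN, A_y = -16.86 kN, C_y = 34.84 kN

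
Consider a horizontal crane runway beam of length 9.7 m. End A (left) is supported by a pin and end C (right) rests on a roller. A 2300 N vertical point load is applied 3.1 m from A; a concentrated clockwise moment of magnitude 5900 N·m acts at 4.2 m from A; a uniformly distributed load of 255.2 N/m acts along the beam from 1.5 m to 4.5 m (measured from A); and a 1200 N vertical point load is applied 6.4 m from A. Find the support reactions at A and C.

Resultant of the distributed load: 255.2 × 3 = 765.6 N at 3 m from A.
Moments about A: C_y·9.7 − 2300·3.1 − 5900 − (255.2·3)·3 − 1200·6.4 = 0 → C_y = 23006.8/9.7 = 2371.84 ≈ 2372 N.
ΣF_y = 0: A_y + 2371.84 − 2300 − 255.2·3 − 1200 = 0 → A_y = 1894 N.
ΣF_x = 0: no horizontal applied forces, so A_x = 0.

A_x = 0, A_y = 1894 N, C_y = 2372 N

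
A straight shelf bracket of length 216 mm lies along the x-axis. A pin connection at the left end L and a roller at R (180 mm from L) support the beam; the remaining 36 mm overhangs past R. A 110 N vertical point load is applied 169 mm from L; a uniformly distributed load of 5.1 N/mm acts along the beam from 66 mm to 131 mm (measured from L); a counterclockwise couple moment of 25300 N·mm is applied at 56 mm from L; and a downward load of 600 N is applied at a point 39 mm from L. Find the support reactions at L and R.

L_x = 0, L_y = 767.4 N, R_y = 274.1 N

Resultant of the distributed load: 5.1 × 65 = 331.5 N at 98.5 mm from L.
Moments about L: R_y·180 − 110·169 − (5.1·65)·98.5 + 25300 − 600·39 = 0 → R_y = 49342.75/180 = 274.126 ≈ 274.1 N.
ΣF_y = 0: L_y + 274.126 − 110 − 5.1·65 − 600 = 0 → L_y = 767.4 N.
ΣF_x = 0: no horizontal applied forces, so L_x = 0.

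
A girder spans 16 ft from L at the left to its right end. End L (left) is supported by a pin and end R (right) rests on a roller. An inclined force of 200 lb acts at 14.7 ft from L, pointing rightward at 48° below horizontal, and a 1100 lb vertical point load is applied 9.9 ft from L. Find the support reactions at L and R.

Taking moments about L: R_y·16 − 200·sin48°·14.7 − 1100·9.9 = 0 → R_y = 13074.8/16 = 817.175 ≈ 817.2 lb.
ΣF_y = 0: L_y + 817.175 − 200·sin48° − 1100 = 0 → L_y = 431.5 lb.
ΣF_x = 0: L_x + 200·cos48° = 0 → L_x = -133.8 lb.

L_x = -133.8 lb, L_y = 431.5 lb, R_y = 817.2 lb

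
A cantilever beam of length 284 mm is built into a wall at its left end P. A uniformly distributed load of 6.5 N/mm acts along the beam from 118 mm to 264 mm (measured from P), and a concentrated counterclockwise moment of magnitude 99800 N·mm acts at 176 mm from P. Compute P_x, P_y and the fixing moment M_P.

P_x = 0, P_y = 949.0 N, M_P = 81460 N·mm

Resultant of the distributed load: 6.5 × 146 = 949 N at 191 mm from P.
ΣF_x = 0: P_x = 0.
ΣF_y = 0: P_y − 6.5·146 = 0 → P_y = 949.0 N.
ΣM about P: M_P − (6.5·146)·191 + 99800 = 0 → M_P = 81460 N·mm.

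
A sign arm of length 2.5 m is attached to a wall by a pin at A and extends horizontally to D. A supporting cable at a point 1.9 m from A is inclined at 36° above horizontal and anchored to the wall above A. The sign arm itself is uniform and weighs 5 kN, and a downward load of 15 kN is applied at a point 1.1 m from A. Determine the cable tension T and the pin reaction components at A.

T = 20.37 kN, A_x = 16.48 kN, A_y = 8.026 kN

ΣM about A: T·sin36°·1.9 − 5·1.25 − 15·1.1 = 0 → T = 22.75/(1.9·0.587785) = 20.3709 ≈ 20.37 kN.
ΣF_x = 0: A_x − T·cos36° = 0 → A_x = 20.3709 × 0.809017 = 16.48 kN.
ΣF_y = 0: A_y + T·sin36° − 5 − 15 = 0 → A_y = 20 − 20.3709 × 0.587785 = 8.026 kN.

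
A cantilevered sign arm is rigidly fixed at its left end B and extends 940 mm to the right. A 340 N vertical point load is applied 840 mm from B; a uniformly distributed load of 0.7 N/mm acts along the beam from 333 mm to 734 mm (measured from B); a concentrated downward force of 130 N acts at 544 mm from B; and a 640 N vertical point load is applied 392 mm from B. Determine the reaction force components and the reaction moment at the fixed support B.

Resultant of the distributed load: 0.7 × 401 = 280.7 N at 533.5 mm from B.
ΣF_x = 0: B_x = 0.
ΣF_y = 0: B_y − 340 − 0.7·401 − 130 − 640 = 0 → B_y = 1391 N.
ΣM about B: M_B − 340·840 − (0.7·401)·533.5 − 130·544 − 640·392 = 0 → M_B = 757000 N·mm.

B_x = 0, B_y = 1391 N, M_B = 757000 N·mm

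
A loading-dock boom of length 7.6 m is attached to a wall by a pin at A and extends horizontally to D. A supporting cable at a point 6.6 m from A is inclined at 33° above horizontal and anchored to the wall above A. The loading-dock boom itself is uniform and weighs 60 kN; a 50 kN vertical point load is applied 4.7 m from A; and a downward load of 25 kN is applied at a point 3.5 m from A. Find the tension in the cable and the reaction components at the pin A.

T = 153.1 kN, A_x = 128.4 kN, A_y = 51.59 kN

ΣM about A: T·sin33°·6.6 − 60·3.8 − 50·4.7 − 25·3.5 = 0 → T = 550.5/(6.6·0.544639) = 153.146 ≈ 153.1 kN.
ΣF_x = 0: A_x − T·cos33° = 0 → A_x = 153.146 × 0.838671 = 128.4 kN.
ΣF_y = 0: A_y + T·sin33° − 60 − 50 − 25 = 0 → A_y = 135 − 153.146 × 0.544639 = 51.59 kN.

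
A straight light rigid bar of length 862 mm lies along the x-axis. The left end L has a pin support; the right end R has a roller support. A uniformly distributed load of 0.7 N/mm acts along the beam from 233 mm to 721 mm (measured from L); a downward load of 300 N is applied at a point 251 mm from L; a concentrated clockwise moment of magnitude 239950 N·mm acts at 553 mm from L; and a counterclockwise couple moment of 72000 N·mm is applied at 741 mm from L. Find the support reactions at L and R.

Resultant of the distributed load: 0.7 × 488 = 341.6 N at 477 mm from L.
ΣM about L: R_y·862 − (0.7·488)·477 − 300·251 − 239950 + 72000 = 0 → R_y = 406193.2/862 = 471.222 ≈ 471.2 N.
ΣF_y = 0: L_y + 471.222 − 0.7·488 − 300 = 0 → L_y = 170.4 N.
ΣF_x = 0: no horizontal applied forces, so L_x = 0.

L_x = 0, L_y = 170.4 N, R_y = 471.2 N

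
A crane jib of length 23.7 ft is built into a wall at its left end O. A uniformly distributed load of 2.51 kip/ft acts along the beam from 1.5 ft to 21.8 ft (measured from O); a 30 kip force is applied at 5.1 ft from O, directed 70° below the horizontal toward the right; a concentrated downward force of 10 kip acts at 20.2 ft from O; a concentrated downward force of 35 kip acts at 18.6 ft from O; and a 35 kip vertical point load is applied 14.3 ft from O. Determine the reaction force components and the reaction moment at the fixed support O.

Resultant of the distributed load: 2.51 × 20.3 = 50.953 kip at 11.65 ft from O.
ΣF_x = 0: O_x + 30·cos70° = 0 → O_x = -10.26 kip.
ΣF_y = 0: O_y − 2.51·20.3 − 30·sin70° − 10 − 35 − 35 = 0 → O_y = 159.1 kip.
ΣM about O: M_O − (2.51·20.3)·11.65 − 30·sin70°·5.1 − 10·20.2 − 35·18.6 − 35·14.3 = 0 → M_O = 2091 kip·ft.

O_x = -10.26 kip, O_y = 159.1 kip, M_O = 2091 kip·ft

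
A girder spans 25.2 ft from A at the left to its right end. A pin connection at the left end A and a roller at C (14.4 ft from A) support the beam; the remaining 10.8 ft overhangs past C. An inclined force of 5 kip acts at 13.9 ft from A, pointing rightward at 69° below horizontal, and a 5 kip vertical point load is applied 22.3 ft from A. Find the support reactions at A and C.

A_x = -1.792 kip, A_y = -2.581 kip, C_y = 12.25 kip

ΣM about A: C_y·14.4 − 5·sin69°·13.9 − 5·22.3 = 0 → C_y = 176.384/14.4 = 12.2489 ≈ 12.25 kip.
ΣF_y = 0: A_y + 12.2489 − 5·sin69° − 5 = 0 → A_y = -2.581 kip.
ΣF_x = 0: A_x + 5·cos69° = 0 → A_x = -1.792 kip.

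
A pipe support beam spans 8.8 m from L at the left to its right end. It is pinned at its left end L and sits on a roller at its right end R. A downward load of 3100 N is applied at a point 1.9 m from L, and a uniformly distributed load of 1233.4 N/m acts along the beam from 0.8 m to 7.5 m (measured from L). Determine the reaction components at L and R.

Resultant of the distributed load: 1233.4 × 6.7 = 8263.78 N at 4.15 m from L.
Moments about L: R_y·8.8 − 3100·1.9 − (1233.4·6.7)·4.15 = 0 → R_y = 40184.687/8.8 = 4566.44 ≈ 4566 N.
ΣF_y = 0: L_y + 4566.44 − 3100 − 1233.4·6.7 = 0 → L_y = 6797 N.
ΣF_x = 0: no horizontal applied forces, so L_x = 0.

L_x = 0, L_y = 6797 N, R_y = 4566 N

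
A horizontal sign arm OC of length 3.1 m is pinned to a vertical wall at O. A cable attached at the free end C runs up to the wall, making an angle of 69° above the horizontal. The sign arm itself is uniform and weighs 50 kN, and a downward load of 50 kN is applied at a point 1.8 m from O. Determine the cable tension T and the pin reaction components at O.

T = 57.88 kN, O_x = 20.74 kN, O_y = 45.97 kN

ΣM about O: T·sin69°·3.1 − 50·1.55 − 50·1.8 = 0 → T = 167.5/(3.1·0.93358) = 57.8764 ≈ 57.88 kN.
ΣF_x = 0: O_x − T·cos69° = 0 → O_x = 57.8764 × 0.358368 = 20.74 kN.
ΣF_y = 0: O_y + T·sin69° − 50 − 50 = 0 → O_y = 100 − 57.8764 × 0.93358 = 45.97 kN.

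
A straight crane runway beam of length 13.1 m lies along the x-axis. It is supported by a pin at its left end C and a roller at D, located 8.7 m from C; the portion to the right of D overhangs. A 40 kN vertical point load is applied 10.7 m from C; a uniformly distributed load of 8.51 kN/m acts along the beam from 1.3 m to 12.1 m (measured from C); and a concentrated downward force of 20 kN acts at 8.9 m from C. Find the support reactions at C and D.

C_x = 0, C_y = 11.47 kN, D_y = 140.4 kN

Resultant of the distributed load: 8.51 × 10.8 = 91.908 kN at 6.7 m from C.
ΣM about C: D_y·8.7 − 40·10.7 − (8.51·10.8)·6.7 − 20·8.9 = 0 → D_y = 1221.7836/8.7 = 140.435 ≈ 140.4 kN.
ΣF_y = 0: C_y + 140.435 − 40 − 8.51·10.8 − 20 = 0 → C_y = 11.47 kN.
ΣF_x = 0: no horizontal applied forces, so C_x = 0.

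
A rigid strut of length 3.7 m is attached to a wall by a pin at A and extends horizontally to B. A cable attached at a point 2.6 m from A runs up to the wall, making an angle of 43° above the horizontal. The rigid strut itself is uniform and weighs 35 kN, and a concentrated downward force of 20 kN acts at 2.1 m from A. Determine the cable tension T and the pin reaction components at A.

ΣM about A: T·sin43°·2.6 − 35·1.85 − 20·2.1 = 0 → T = 106.75/(2.6·0.681998) = 60.2021 ≈ 60.20 kN.
ΣF_x = 0: A_x − T·cos43° = 0 → A_x = 60.2021 × 0.731354 = 44.03 kN.
ΣF_y = 0: A_y + T·sin43° − 35 − 20 = 0 → A_y = 55 − 60.2021 × 0.681998 = 13.94 kN.

T = 60.20 kN, A_x = 44.03 kN, A_y = 13.94 kN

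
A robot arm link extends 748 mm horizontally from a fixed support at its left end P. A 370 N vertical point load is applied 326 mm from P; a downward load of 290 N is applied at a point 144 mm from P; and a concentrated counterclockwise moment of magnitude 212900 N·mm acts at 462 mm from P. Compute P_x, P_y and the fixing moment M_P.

P_x = 0, P_y = 660.0 N, M_P = -50520 N·mm

ΣF_x = 0: P_x = 0.
ΣF_y = 0: P_y − 370 − 290 = 0 → P_y = 660.0 N.
ΣM about P: M_P − 370·326 − 290·144 + 212900 = 0 → M_P = -50520 N·mm.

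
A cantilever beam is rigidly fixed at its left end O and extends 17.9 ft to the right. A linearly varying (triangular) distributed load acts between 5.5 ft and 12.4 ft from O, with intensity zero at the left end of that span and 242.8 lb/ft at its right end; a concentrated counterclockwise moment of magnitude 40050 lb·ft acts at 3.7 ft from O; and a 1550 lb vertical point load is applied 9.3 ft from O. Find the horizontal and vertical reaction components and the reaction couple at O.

Resultant of the triangular load: ½ × 242.8 × 6.9 = 837.66 lb, acting at 10.1 ft from O (one-third of the span from the peak).
ΣF_x = 0: O_x = 0.
ΣF_y = 0: O_y − ½·242.8·6.9 − 1550 = 0 → O_y = 2388 lb.
ΣM about O: M_O − (½·242.8·6.9)·10.1 + 40050 − 1550·9.3 = 0 → M_O = -17170 lb·ft.

O_x = 0, O_y = 2388 lb, M_O = -17170 lb·ft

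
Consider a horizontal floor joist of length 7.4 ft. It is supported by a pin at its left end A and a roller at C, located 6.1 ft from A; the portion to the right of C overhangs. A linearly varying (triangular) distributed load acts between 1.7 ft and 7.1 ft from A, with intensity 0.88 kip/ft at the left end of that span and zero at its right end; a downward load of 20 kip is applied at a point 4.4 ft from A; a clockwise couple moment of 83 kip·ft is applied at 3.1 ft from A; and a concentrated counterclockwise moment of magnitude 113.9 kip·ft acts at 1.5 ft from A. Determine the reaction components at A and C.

Resultant of the triangular load: ½ × 0.88 × 5.4 = 2.376 kip, acting at 3.5 ft from A (one-third of the span from the peak).
Moments about A: C_y·6.1 − (½·0.88·5.4)·3.5 − 20·4.4 − 83 + 113.9 = 0 → C_y = 65.416/6.1 = 10.7239 ≈ 10.72 kip.
ΣF_y = 0: A_y + 10.7239 − ½·0.88·5.4 − 20 = 0 → A_y = 11.65 kip.
ΣF_x = 0: no horizontal applied forces, so A_x = 0.

A_x = 0, A_y = 11.65 kip, C_y = 10.72 kip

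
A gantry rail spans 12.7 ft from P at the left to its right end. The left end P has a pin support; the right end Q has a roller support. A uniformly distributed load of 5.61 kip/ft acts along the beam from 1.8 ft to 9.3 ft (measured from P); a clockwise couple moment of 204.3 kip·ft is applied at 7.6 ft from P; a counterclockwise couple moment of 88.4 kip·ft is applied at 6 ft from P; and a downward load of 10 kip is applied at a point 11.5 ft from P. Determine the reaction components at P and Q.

Resultant of the distributed load: 5.61 × 7.5 = 42.075 kip at 5.55 ft from P.
Moments about P: Q_y·12.7 − (5.61·7.5)·5.55 − 204.3 + 88.4 − 10·11.5 = 0 → Q_y = 464.41625/12.7 = 36.5682 ≈ 36.57 kip.
ΣF_y = 0: P_y + 36.5682 − 5.61·7.5 − 10 = 0 → P_y = 15.51 kip.
ΣF_x = 0: no horizontal applied forces, so P_x = 0.

P_x = 0, P_y = 15.51 kip, Q_y = 36.57 kip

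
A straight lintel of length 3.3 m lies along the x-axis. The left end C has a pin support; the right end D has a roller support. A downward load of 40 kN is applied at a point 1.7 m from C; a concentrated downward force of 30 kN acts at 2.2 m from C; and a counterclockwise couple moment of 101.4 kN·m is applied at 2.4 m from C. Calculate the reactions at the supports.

ΣM about C: D_y·3.3 − 40·1.7 − 30·2.2 + 101.4 = 0 → D_y = 32.6/3.3 = 9.87879 ≈ 9.879 kN.
ΣF_y = 0: C_y + 9.87879 − 40 − 30 = 0 → C_y = 60.12 kN.
ΣF_x = 0: no horizontal applied forces, so C_x = 0.

C_x = 0, C_y = 60.12 kN, D_y = 9.879 kN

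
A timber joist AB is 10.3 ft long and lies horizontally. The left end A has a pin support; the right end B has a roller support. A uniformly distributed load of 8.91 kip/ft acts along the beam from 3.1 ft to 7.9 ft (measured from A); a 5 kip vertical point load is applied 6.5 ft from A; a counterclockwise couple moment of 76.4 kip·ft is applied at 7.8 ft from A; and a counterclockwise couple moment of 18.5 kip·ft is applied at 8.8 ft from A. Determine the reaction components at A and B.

A_x = 0, A_y = 30.99 kip, B_y = 16.78 kip

Resultant of the distributed load: 8.91 × 4.8 = 42.768 kip at 5.5 ft from A.
ΣM about A: B_y·10.3 − (8.91·4.8)·5.5 − 5·6.5 + 76.4 + 18.5 = 0 → B_y = 172.824/10.3 = 16.779 ≈ 16.78 kip.
ΣF_y = 0: A_y + 16.779 − 8.91·4.8 − 5 = 0 → A_y = 30.99 kip.
ΣF_x = 0: no horizontal applied forces, so A_x = 0.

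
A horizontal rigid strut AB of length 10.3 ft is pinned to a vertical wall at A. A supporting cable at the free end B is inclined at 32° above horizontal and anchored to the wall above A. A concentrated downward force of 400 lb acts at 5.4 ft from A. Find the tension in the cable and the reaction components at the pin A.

T = 395.7 lb, A_x = 335.6 lb, A_y = 190.3 lb

ΣM about A: T·sin32°·10.3 − 400·5.4 = 0 → T = 2160/(10.3·0.529919) = 395.737 ≈ 395.7 lb.
ΣF_x = 0: A_x − T·cos32° = 0 → A_x = 395.737 × 0.848048 = 335.6 lb.
ΣF_y = 0: A_y + T·sin32° − 400 = 0 → A_y = 400 − 395.737 × 0.529919 = 190.3 lb.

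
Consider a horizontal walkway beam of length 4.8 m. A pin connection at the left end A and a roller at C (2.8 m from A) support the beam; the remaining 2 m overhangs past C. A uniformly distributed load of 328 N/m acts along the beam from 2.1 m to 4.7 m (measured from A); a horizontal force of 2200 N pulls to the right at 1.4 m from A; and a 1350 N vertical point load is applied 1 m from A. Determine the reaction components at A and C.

A_x = -2200 N, A_y = 685.1 N, C_y = 1518 N

Resultant of the distributed load: 328 × 2.6 = 852.8 N at 3.4 m from A.
ΣM about A: C_y·2.8 − (328·2.6)·3.4 − 1350·1 = 0 → C_y = 4249.52/2.8 = 1517.69 ≈ 1518 N.
ΣF_y = 0: A_y + 1517.69 − 328·2.6 − 1350 = 0 → A_y = 685.1 N.
ΣF_x = 0: A_x + 2200 = 0 → A_x = -2200 N.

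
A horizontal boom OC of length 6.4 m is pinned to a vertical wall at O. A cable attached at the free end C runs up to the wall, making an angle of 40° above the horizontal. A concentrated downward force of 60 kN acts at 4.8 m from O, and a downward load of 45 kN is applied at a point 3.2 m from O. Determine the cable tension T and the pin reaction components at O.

T = 105.0 kN, O_x = 80.44 kN, O_y = 37.50 kN

ΣM about O: T·sin40°·6.4 − 60·4.8 − 45·3.2 = 0 → T = 432/(6.4·0.642788) = 105.011 ≈ 105.0 kN.
ΣF_x = 0: O_x − T·cos40° = 0 → O_x = 105.011 × 0.766044 = 80.44 kN.
ΣF_y = 0: O_y + T·sin40° − 60 − 45 = 0 → O_y = 105 − 105.011 × 0.642788 = 37.50 kN.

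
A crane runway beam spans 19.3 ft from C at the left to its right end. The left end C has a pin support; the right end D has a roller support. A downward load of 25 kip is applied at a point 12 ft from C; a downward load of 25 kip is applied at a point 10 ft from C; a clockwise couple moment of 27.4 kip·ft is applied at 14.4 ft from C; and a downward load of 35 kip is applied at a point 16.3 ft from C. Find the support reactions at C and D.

C_x = 0, C_y = 25.52 kip, D_y = 59.48 kip

Moments about C: D_y·19.3 − 25·12 − 25·10 − 27.4 − 35·16.3 = 0 → D_y = 1147.9/19.3 = 59.4767 ≈ 59.48 kip.
ΣF_y = 0: C_y + 59.4767 − 25 − 25 − 35 = 0 → C_y = 25.52 kip.
ΣF_x = 0: no horizontal applied forces, so C_x = 0.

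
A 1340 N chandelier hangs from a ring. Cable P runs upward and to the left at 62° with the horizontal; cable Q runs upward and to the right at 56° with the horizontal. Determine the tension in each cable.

T_P = 848.7 N, T_Q = 712.5 N

ΣF_x = 0: −T_P·cos62° + T_Q·cos56° = 0 → T_Q = 0.839552·T_P.
ΣF_y = 0: T_P·sin62° + T_Q·sin56° = 1340.
Substitute: T_P·(0.882948 + 0.839552·0.829038) = 1340 → T_P = 848.655 ≈ 848.7 N.
Then T_Q = 0.839552 × 848.655 = 712.5 N.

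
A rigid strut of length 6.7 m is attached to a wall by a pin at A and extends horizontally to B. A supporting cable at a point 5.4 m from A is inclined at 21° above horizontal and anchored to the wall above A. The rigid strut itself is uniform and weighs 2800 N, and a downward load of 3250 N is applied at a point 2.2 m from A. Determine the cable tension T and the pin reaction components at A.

ΣM about A: T·sin21°·5.4 − 2800·3.35 − 3250·2.2 = 0 → T = 16530/(5.4·0.358368) = 8541.81 ≈ 8542 N.
ΣF_x = 0: A_x − T·cos21° = 0 → A_x = 8541.81 × 0.93358 = 7974 N.
ΣF_y = 0: A_y + T·sin21° − 2800 − 3250 = 0 → A_y = 6050 − 8541.81 × 0.358368 = 2989 N.

T = 8542 N, A_x = 7974 N, A_y = 2989 N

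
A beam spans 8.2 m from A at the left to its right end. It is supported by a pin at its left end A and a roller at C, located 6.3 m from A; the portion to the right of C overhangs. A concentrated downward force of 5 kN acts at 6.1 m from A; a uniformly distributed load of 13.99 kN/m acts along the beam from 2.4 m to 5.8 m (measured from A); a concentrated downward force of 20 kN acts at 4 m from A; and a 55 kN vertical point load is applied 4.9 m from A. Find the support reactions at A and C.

A_x = 0, A_y = 36.29 kN, C_y = 91.27 kN

Resultant of the distributed load: 13.99 × 3.4 = 47.566 kN at 4.1 m from A.
Moments about A: C_y·6.3 − 5·6.1 − (13.99·3.4)·4.1 − 20·4 − 55·4.9 = 0 → C_y = 575.0206/6.3 = 91.2731 ≈ 91.27 kN.
ΣF_y = 0: A_y + 91.2731 − 5 − 13.99·3.4 − 20 − 55 = 0 → A_y = 36.29 kN.
ΣF_x = 0: no horizontal applied forces, so A_x = 0.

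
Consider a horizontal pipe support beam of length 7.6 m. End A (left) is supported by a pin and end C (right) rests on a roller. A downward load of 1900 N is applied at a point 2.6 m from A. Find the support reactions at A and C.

Moments about A: C_y·7.6 − 1900·2.6 = 0 → C_y = 4940/7.6 = 650.0 N.
ΣF_y = 0: A_y + 650 − 1900 = 0 → A_y = 1250 N.
ΣF_x = 0: no horizontal applied forces, so A_x = 0.

A_x = 0, A_y = 1250 N, C_y = 650.0 N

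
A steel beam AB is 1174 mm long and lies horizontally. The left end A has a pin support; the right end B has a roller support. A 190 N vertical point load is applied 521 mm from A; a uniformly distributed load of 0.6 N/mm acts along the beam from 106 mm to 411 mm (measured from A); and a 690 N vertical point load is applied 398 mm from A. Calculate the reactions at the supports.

Resultant of the distributed load: 0.6 × 305 = 183 N at 258.5 mm from A.
Moments about A: B_y·1174 − 190·521 − (0.6·305)·258.5 − 690·398 = 0 → B_y = 420915.5/1174 = 358.531 ≈ 358.5 N.
ΣF_y = 0: A_y + 358.531 − 190 − 0.6·305 − 690 = 0 → A_y = 704.5 N.
ΣF_x = 0: no horizontal applied forces, so A_x = 0.

A_x = 0, A_y = 704.5 N, B_y = 358.5 N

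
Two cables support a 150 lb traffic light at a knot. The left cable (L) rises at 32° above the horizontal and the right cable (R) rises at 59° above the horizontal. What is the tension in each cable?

ΣF_x = 0: −T_L·cos32° + T_R·cos59° = 0 → T_R = 1.64657·T_L.
ΣF_y = 0: T_L·sin32° + T_R·sin59° = 150.
Substitute: T_L·(0.529919 + 1.64657·0.857167) = 150 → T_L = 77.2676 ≈ 77.27 lb.
Then T_R = 1.64657 × 77.2676 = 127.2 lb.

T_L = 77.27 lb, T_R = 127.2 lb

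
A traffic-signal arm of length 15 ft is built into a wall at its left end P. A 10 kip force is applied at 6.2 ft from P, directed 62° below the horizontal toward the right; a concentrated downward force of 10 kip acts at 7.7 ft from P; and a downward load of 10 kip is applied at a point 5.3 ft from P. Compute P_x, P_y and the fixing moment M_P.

P_x = -4.695 kip, P_y = 28.83 kip, M_P = 184.7 kip·ft

ΣF_x = 0: P_x + 10·cos62° = 0 → P_x = -4.695 kip.
ΣF_y = 0: P_y − 10·sin62° − 10 − 10 = 0 → P_y = 28.83 kip.
ΣM about P: M_P − 10·sin62°·6.2 − 10·7.7 − 10·5.3 = 0 → M_P = 184.7 kip·ft.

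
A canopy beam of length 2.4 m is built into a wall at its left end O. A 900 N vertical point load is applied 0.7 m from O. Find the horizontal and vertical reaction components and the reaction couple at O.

ΣF_x = 0: O_x = 0.
ΣF_y = 0: O_y − 900 = 0 → O_y = 900.0 N.
ΣM about O: M_O − 900·0.7 = 0 → M_O = 630.0 N·m.

O_x = 0, O_y = 900.0 N, M_O = 630.0 N·m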